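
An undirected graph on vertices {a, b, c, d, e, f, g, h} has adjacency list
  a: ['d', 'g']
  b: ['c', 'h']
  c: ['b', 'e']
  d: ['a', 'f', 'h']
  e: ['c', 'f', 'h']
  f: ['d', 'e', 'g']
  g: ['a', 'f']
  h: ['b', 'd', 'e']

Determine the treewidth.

2

A width-2 tree decomposition is:
Bags: B1 = {b, c, e}  B2 = {b, e, h}  B3 = {e, f, h}  B4 = {d, f, h}  B5 = {d, f, g}  B6 = {a, d, g}
Tree: B1–B2, B2–B3, B3–B4, B4–B5, B5–B6
Every bag has size at most 3, so the width is 3 − 1 = 2 and tw(G) ≤ 2. For the lower bound, G contains the cycle c–b–h–e–c, so G is not a forest; only forests have treewidth ≤ 1, hence tw(G) ≥ 2. The upper and lower bounds meet at 2, so that is the treewidth.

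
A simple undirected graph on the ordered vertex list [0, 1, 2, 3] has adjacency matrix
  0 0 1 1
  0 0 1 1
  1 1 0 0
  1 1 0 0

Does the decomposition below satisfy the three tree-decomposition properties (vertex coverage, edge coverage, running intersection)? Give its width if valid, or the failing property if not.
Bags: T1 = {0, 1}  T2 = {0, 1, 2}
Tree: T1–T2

No — vertex 3 appears in no bag.

A tree decomposition must satisfy three properties: every vertex lies in some bag; for every edge, both endpoints lie together in some bag; and for every vertex, the bags containing it form a connected subtree. Here vertex 3 appears in no bag, so the decomposition is invalid.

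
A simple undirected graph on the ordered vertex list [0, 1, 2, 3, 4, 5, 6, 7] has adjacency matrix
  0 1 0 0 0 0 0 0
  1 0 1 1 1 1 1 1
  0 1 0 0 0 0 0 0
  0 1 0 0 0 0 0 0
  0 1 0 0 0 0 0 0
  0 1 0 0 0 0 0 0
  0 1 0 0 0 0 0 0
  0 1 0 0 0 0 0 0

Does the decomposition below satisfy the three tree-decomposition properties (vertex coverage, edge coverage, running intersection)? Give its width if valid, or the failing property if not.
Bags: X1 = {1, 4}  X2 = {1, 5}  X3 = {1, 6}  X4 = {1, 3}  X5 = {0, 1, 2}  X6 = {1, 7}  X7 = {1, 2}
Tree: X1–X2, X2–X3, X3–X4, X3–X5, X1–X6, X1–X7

No — bags containing vertex 2 are not connected in the tree.

A tree decomposition must satisfy three properties: every vertex lies in some bag; for every edge, both endpoints lie together in some bag; and for every vertex, the bags containing it form a connected subtree. Here bags containing vertex 2 are not connected in the tree, so the decomposition is invalid.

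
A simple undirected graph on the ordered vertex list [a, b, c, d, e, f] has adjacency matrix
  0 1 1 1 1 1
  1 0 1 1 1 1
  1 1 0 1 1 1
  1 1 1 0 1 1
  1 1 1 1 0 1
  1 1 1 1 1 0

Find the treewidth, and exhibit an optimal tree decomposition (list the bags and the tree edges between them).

Treewidth 5.
One such decomposition:
Bags: B1 = {a, b, c, d, e, f}
Tree: (single bag)

A single bag containing all 6 vertices is trivially a valid decomposition of width 5. On the other hand G contains the 6-clique {a, b, c, d, e, f}. A clique must lie in a single bag of any decomposition, so no decomposition can have width below 5. The upper and lower bounds meet at 5, so that is the treewidth.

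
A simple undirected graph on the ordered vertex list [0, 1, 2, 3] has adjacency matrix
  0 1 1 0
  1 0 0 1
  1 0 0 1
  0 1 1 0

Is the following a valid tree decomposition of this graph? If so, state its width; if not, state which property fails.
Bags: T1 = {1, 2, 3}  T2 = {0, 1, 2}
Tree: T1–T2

Checking the three conditions: (i) the bags cover all of {0, 1, 2, 3}; (ii) for each edge, some bag contains both endpoints; (iii) the bags containing any fixed vertex form a subtree. All hold, so the decomposition is valid with width 3 − 1 = 2.

Yes; width 2.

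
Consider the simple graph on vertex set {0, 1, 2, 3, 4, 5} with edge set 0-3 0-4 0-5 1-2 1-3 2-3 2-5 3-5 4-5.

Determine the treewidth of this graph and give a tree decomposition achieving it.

Treewidth 2.
One optimal decomposition is:
Bags: B1 = {2, 3, 5}  B2 = {0, 3, 5}  B3 = {1, 2, 3}  B4 = {0, 4, 5}
Tree: B1–B2, B1–B3, B2–B4

The largest bag has 3 vertices, giving width 2; this decomposition certifies tw(G) ≤ 2. On the other hand G contains the 3-clique {0, 3, 5}. A clique must lie in a single bag of any decomposition, so no decomposition can have width below 2. The upper and lower bounds meet at 2, so that is the treewidth.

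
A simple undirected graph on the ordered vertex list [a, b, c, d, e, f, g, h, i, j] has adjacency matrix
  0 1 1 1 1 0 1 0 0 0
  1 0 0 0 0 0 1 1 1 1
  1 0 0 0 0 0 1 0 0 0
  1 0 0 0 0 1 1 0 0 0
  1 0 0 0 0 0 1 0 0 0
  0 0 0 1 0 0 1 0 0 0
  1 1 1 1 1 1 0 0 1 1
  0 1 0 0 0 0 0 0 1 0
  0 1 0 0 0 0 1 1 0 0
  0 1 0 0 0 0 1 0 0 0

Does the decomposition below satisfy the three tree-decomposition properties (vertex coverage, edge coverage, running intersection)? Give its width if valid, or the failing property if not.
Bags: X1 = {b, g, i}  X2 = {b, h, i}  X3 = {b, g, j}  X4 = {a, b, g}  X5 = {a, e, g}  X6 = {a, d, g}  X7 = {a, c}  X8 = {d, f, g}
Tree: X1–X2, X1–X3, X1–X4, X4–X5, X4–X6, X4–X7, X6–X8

No — edge (g,c) lies in no bag.

A tree decomposition must satisfy three properties: every vertex lies in some bag; for every edge, both endpoints lie together in some bag; and for every vertex, the bags containing it form a connected subtree. Here edge (g,c) lies in no bag, so the decomposition is invalid.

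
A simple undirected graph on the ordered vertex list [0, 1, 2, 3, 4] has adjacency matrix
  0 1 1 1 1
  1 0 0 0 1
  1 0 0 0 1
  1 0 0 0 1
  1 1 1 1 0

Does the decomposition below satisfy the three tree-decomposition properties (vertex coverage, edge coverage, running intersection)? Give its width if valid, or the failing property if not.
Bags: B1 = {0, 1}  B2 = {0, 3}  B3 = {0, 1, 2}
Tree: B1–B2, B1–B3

A tree decomposition must satisfy three properties: every vertex lies in some bag; for every edge, both endpoints lie together in some bag; and for every vertex, the bags containing it form a connected subtree. Here vertex 4 appears in no bag, so the decomposition is invalid.

No — vertex 4 appears in no bag.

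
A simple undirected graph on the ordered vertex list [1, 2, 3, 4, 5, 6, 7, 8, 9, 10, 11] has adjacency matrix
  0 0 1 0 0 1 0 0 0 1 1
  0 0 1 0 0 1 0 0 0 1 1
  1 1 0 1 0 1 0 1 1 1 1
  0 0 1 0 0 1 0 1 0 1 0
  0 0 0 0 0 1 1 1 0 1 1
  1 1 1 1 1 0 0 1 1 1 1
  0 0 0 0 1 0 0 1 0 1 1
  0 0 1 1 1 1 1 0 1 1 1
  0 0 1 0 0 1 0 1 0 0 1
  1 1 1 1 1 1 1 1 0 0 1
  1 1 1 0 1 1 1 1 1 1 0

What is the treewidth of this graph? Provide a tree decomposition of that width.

Treewidth 4.
One such decomposition:
Bags: B1 = {3, 6, 8, 10, 11}  B2 = {5, 6, 8, 10, 11}  B3 = {1, 3, 6, 10, 11}  B4 = {3, 4, 6, 8, 10}  B5 = {3, 6, 8, 9, 11}  B6 = {5, 7, 8, 10, 11}  B7 = {2, 3, 6, 10, 11}
Tree: B1–B2, B1–B3, B1–B4, B1–B5, B2–B6, B3–B7

The largest bag has 5 vertices, giving width 4; this decomposition certifies tw(G) ≤ 4. On the other hand G contains the 5-clique {3, 6, 8, 9, 11}. A clique must lie in a single bag of any decomposition, so no decomposition can have width below 4. Therefore the treewidth is 4.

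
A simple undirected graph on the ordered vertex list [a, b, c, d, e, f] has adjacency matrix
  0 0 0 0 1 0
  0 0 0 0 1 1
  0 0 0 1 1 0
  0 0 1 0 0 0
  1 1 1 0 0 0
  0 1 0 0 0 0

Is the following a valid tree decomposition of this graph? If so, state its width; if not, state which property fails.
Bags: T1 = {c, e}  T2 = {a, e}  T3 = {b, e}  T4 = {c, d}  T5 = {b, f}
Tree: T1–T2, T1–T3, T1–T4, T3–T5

Yes; width 1.

Checking the three conditions: (i) the bags cover all of {a, b, c, d, e, f}; (ii) for each edge, some bag contains both endpoints; (iii) the bags containing any fixed vertex form a subtree. All hold, so the decomposition is valid with width 2 − 1 = 1.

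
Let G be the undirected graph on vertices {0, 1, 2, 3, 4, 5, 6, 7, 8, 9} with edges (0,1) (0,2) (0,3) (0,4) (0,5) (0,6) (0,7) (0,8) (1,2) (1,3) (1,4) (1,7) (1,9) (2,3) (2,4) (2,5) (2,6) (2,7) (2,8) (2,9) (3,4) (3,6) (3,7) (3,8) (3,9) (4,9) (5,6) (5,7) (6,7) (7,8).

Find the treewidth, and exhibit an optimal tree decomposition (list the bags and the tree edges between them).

Treewidth 4.
One optimal decomposition is:
Bags: B1 = {0, 1, 2, 3, 7}  B2 = {0, 2, 3, 6, 7}  B3 = {0, 2, 3, 7, 8}  B4 = {0, 1, 2, 3, 4}  B5 = {0, 2, 5, 6, 7}  B6 = {1, 2, 3, 4, 9}
Tree: B1–B2, B1–B3, B1–B4, B2–B5, B4–B6

Each bag holds 5 vertices, so the decomposition has width 4, which upper-bounds the treewidth. On the other hand G contains the 5-clique {0, 1, 2, 3, 4}. A clique must lie in a single bag of any decomposition, so no decomposition can have width below 4. Combining the bounds, tw(G) = 4.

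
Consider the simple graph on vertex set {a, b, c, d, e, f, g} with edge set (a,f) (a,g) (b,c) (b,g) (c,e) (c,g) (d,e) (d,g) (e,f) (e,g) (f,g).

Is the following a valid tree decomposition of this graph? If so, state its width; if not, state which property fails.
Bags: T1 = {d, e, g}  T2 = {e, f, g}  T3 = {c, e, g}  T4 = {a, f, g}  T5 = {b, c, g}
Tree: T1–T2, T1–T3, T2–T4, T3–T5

Every vertex of G appears in some bag (union = {a, b, c, d, e, f, g}); every edge is covered by a bag; and for each vertex v the set of bags containing v is connected in the bag tree. The decomposition is therefore valid. The largest bag has 3 vertices, so the width is 2.

Yes; width 2.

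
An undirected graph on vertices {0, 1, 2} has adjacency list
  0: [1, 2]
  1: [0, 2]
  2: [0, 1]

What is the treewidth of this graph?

A width-2 tree decomposition is:
Bags: B1 = {0, 1, 2}
Tree: (single bag)
With just one bag of size 3, the width is 3 − 1 = 2, so tw(G) ≤ 2. On the other hand G contains the 3-clique {0, 1, 2}. A clique must lie in a single bag of any decomposition, so no decomposition can have width below 2. Hence tw(G) = 2 exactly.

2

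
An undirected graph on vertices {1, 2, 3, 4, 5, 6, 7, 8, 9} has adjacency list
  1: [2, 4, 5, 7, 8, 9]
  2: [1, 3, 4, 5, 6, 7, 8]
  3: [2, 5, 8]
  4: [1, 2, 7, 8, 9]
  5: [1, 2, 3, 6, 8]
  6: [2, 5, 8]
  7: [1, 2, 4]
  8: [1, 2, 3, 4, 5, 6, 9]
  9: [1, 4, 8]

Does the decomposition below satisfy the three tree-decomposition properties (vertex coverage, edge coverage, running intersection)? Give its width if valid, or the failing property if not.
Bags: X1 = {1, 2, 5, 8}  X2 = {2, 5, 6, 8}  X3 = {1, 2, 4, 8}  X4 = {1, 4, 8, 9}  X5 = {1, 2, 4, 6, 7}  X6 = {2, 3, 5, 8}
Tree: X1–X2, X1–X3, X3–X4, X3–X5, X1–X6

A tree decomposition must satisfy three properties: every vertex lies in some bag; for every edge, both endpoints lie together in some bag; and for every vertex, the bags containing it form a connected subtree. Here bags containing vertex 6 are not connected in the tree, so the decomposition is invalid.

No — bags containing vertex 6 are not connected in the tree.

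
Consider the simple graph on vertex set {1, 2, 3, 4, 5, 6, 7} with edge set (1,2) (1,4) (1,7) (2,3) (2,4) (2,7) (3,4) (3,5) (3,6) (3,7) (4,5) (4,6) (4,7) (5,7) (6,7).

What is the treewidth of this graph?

3

A width-3 tree decomposition is:
Bags: B1 = {2, 3, 4, 7}  B2 = {3, 4, 5, 7}  B3 = {1, 2, 4, 7}  B4 = {3, 4, 6, 7}
Tree: B1–B2, B1–B3, B2–B4
The largest bag has 4 vertices, giving width 3; this decomposition certifies tw(G) ≤ 3. For the lower bound, the 4 vertices {1, 2, 4, 7} are pairwise adjacent, and any tree decomposition puts a clique entirely inside one bag — forcing width ≥ 3. Hence tw(G) = 3 exactly.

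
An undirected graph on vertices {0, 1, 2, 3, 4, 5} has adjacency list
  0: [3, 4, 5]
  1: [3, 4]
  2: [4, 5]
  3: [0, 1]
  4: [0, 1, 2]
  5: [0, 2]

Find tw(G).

A width-2 tree decomposition is:
Bags: B1 = {2, 4, 5}  B2 = {0, 4, 5}  B3 = {0, 1, 4}  B4 = {0, 1, 3}
Tree: B1–B2, B2–B3, B3–B4
Each bag holds 3 vertices, so the decomposition has width 2, which upper-bounds the treewidth. For the lower bound, G contains the cycle 2–5–0–4–2, so G is not a forest; only forests have treewidth ≤ 1, hence tw(G) ≥ 2. Hence tw(G) = 2 exactly.

2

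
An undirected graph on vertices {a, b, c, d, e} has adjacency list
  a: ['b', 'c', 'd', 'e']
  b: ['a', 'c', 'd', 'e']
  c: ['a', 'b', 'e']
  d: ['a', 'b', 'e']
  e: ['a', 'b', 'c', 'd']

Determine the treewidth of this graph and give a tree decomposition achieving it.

Each bag holds 4 vertices, so the decomposition has width 3, which upper-bounds the treewidth. For the lower bound, the 4 vertices {a, b, d, e} are pairwise adjacent, and any tree decomposition puts a clique entirely inside one bag — forcing width ≥ 3. Hence tw(G) = 3 exactly.

Treewidth 3.
One such decomposition:
Bags: B1 = {a, b, c, e}  B2 = {a, b, d, e}
Tree: B1–B2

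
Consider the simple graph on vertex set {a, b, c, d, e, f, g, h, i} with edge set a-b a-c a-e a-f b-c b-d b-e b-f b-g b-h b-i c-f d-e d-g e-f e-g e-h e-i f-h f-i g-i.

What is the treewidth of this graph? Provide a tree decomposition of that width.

Every bag has size at most 4, so the width is 4 − 1 = 3 and tw(G) ≤ 3. Conversely, {b, d, e, g} is a clique of size 4, and the vertices of any clique must share a bag in every tree decomposition; so some bag has ≥ 4 vertices and tw(G) ≥ 3. Therefore the treewidth is 3.

Treewidth 3.
One optimal decomposition is:
Bags: B1 = {a, b, e, f}  B2 = {a, b, c, f}  B3 = {b, e, f, i}  B4 = {b, e, g, i}  B5 = {b, e, f, h}  B6 = {b, d, e, g}
Tree: B1–B2, B1–B3, B3–B4, B1–B5, B4–B6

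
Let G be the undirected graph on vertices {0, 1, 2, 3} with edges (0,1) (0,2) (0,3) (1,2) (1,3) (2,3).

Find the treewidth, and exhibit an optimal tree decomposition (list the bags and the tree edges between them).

With just one bag of size 4, the width is 4 − 1 = 3, so tw(G) ≤ 3. Conversely, {0, 1, 2, 3} is a clique of size 4, and the vertices of any clique must share a bag in every tree decomposition; so some bag has ≥ 4 vertices and tw(G) ≥ 3. Hence tw(G) = 3 exactly.

Treewidth 3.
One such decomposition:
Bags: B1 = {0, 1, 2, 3}
Tree: (single bag)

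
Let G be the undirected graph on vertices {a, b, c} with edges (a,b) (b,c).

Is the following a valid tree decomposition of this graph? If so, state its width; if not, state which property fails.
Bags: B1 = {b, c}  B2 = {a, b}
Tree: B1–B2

Yes; width 1.

Every vertex of G appears in some bag (union = {a, b, c}); every edge is covered by a bag; and for each vertex v the set of bags containing v is connected in the bag tree. The decomposition is therefore valid. The largest bag has 2 vertices, so the width is 1.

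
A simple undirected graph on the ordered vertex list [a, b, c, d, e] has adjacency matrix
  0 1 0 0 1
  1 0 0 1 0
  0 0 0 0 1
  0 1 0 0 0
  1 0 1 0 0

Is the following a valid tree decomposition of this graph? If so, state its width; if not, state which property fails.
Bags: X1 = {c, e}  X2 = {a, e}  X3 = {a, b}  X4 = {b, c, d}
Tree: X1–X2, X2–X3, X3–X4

A tree decomposition must satisfy three properties: every vertex lies in some bag; for every edge, both endpoints lie together in some bag; and for every vertex, the bags containing it form a connected subtree. Here bags containing vertex c are not connected in the tree, so the decomposition is invalid.

No — bags containing vertex c are not connected in the tree.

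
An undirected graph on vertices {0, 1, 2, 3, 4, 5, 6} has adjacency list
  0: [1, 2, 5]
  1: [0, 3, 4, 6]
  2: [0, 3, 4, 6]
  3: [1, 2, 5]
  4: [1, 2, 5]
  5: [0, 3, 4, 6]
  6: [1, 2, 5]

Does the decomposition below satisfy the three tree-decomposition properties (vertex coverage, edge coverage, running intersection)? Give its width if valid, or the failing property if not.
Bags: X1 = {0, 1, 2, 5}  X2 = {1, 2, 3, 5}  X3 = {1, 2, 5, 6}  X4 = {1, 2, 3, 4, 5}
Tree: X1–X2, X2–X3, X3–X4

A tree decomposition must satisfy three properties: every vertex lies in some bag; for every edge, both endpoints lie together in some bag; and for every vertex, the bags containing it form a connected subtree. Here bags containing vertex 3 are not connected in the tree, so the decomposition is invalid.

No — bags containing vertex 3 are not connected in the tree.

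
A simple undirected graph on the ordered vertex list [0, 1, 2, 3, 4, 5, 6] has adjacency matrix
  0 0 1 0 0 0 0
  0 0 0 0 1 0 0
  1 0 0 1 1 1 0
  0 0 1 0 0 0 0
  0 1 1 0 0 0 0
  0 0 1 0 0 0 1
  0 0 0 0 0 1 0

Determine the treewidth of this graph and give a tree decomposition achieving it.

Each bag holds 2 vertices, so the decomposition has width 1, which upper-bounds the treewidth. Any graph with an edge has treewidth ≥ 1, and G has the edge 2–5. The upper and lower bounds meet at 1, so that is the treewidth.

Treewidth 1.
One optimal decomposition is:
Bags: B1 = {2, 5}  B2 = {2, 4}  B3 = {2, 3}  B4 = {1, 4}  B5 = {0, 2}  B6 = {5, 6}
Tree: B1–B2, B1–B3, B2–B4, B1–B5, B1–B6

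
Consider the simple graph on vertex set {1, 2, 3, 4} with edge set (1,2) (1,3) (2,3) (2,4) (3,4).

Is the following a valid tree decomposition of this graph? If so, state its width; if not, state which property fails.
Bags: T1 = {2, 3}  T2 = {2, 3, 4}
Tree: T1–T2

A tree decomposition must satisfy three properties: every vertex lies in some bag; for every edge, both endpoints lie together in some bag; and for every vertex, the bags containing it form a connected subtree. Here vertex 1 appears in no bag, so the decomposition is invalid.

No — vertex 1 appears in no bag.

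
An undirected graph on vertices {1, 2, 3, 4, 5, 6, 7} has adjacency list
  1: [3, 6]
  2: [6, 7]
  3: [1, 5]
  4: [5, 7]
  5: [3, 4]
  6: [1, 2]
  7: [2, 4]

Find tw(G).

A width-2 tree decomposition is:
Bags: B1 = {2, 6, 7}  B2 = {1, 6, 7}  B3 = {1, 3, 7}  B4 = {3, 5, 7}  B5 = {4, 5, 7}
Tree: B1–B2, B2–B3, B3–B4, B4–B5
Each bag holds 3 vertices, so the decomposition has width 2, which upper-bounds the treewidth. The edges 7–2–6–1–3–5–4–7 form a cycle, so G is not a tree and its treewidth is at least 2. The upper and lower bounds meet at 2, so that is the treewidth.

2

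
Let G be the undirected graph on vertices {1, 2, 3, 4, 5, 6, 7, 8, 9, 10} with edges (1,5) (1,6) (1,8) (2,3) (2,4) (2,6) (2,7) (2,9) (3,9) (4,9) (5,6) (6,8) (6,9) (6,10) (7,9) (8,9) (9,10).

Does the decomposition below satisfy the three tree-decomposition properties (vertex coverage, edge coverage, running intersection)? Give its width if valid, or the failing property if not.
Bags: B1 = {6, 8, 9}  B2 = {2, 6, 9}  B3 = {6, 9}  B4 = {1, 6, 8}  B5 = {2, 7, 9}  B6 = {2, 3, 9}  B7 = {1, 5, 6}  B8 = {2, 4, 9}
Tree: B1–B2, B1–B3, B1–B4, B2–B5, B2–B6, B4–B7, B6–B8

No — vertex 10 appears in no bag.

A tree decomposition must satisfy three properties: every vertex lies in some bag; for every edge, both endpoints lie together in some bag; and for every vertex, the bags containing it form a connected subtree. Here vertex 10 appears in no bag, so the decomposition is invalid.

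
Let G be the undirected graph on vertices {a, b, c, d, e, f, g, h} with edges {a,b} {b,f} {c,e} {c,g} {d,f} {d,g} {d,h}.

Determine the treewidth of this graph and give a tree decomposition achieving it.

Treewidth 1.
One optimal decomposition is:
Bags: B1 = {d, f}  B2 = {d, g}  B3 = {b, f}  B4 = {c, g}  B5 = {c, e}  B6 = {d, h}  B7 = {a, b}
Tree: B1–B2, B1–B3, B2–B4, B4–B5, B1–B6, B3–B7

Every bag has size at most 2, so the width is 2 − 1 = 1 and tw(G) ≤ 1. Any graph with an edge has treewidth ≥ 1, and G has the edge d–f. Therefore the treewidth is 1.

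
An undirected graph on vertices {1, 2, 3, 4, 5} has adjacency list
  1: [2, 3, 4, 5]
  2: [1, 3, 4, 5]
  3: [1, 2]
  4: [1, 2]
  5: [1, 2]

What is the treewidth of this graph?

2

A width-2 tree decomposition is:
Bags: B1 = {1, 2, 3}  B2 = {1, 2, 4}  B3 = {1, 2, 5}
Tree: B1–B2, B1–B3
Each bag holds 3 vertices, so the decomposition has width 2, which upper-bounds the treewidth. Conversely, {1, 2, 3} is a clique of size 3, and the vertices of any clique must share a bag in every tree decomposition; so some bag has ≥ 3 vertices and tw(G) ≥ 2. Combining the bounds, tw(G) = 2.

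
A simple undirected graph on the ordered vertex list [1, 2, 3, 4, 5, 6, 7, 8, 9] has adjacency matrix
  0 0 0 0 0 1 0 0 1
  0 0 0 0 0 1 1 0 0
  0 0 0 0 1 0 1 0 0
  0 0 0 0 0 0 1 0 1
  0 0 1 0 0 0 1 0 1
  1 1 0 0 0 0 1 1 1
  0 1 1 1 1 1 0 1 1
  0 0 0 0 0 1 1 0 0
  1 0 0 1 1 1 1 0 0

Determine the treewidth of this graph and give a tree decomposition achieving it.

Treewidth 2.
Bags: B1 = {4, 7, 9}  B2 = {6, 7, 9}  B3 = {2, 6, 7}  B4 = {6, 7, 8}  B5 = {5, 7, 9}  B6 = {1, 6, 9}  B7 = {3, 5, 7}
Tree: B1–B2, B2–B3, B2–B4, B1–B5, B2–B6, B5–B7

The largest bag has 3 vertices, giving width 2; this decomposition certifies tw(G) ≤ 2. On the other hand G contains the 3-clique {1, 6, 9}. A clique must lie in a single bag of any decomposition, so no decomposition can have width below 2. The upper and lower bounds meet at 2, so that is the treewidth.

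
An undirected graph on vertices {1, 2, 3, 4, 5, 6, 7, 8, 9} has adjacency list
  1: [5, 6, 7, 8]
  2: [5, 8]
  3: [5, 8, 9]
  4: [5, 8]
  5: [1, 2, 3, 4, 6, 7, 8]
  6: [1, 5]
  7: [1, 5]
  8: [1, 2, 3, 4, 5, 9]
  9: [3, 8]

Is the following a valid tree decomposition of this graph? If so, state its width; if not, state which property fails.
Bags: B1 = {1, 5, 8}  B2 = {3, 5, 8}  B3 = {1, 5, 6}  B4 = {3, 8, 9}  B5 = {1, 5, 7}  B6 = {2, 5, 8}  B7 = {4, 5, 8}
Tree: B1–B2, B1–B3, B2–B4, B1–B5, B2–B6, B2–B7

Checking the three conditions: (i) the bags cover all of {1, 2, 3, 4, 5, 6, 7, 8, 9}; (ii) for each edge, some bag contains both endpoints; (iii) the bags containing any fixed vertex form a subtree. All hold, so the decomposition is valid with width 3 − 1 = 2.

Yes; width 2.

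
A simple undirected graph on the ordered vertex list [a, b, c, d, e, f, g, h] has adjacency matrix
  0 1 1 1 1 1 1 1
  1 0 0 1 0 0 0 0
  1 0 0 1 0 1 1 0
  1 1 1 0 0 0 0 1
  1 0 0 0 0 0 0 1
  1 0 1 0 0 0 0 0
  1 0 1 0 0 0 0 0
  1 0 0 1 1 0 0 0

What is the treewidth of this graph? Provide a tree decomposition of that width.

The largest bag has 3 vertices, giving width 2; this decomposition certifies tw(G) ≤ 2. For the lower bound, the 3 vertices {a, d, h} are pairwise adjacent, and any tree decomposition puts a clique entirely inside one bag — forcing width ≥ 2. Hence tw(G) = 2 exactly.

Treewidth 2.
One optimal decomposition is:
Bags: B1 = {a, c, d}  B2 = {a, b, d}  B3 = {a, c, f}  B4 = {a, d, h}  B5 = {a, e, h}  B6 = {a, c, g}
Tree: B1–B2, B1–B3, B2–B4, B4–B5, B3–B6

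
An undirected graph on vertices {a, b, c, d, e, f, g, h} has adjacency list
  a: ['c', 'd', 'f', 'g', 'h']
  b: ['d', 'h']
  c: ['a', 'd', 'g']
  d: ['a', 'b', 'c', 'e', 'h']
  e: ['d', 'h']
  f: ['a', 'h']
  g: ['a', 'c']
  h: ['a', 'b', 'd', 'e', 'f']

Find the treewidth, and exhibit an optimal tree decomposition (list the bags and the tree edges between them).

Treewidth 2.
Bags: B1 = {d, e, h}  B2 = {a, d, h}  B3 = {b, d, h}  B4 = {a, c, d}  B5 = {a, c, g}  B6 = {a, f, h}
Tree: B1–B2, B1–B3, B2–B4, B4–B5, B2–B6

Each bag holds 3 vertices, so the decomposition has width 2, which upper-bounds the treewidth. On the other hand G contains the 3-clique {d, e, h}. A clique must lie in a single bag of any decomposition, so no decomposition can have width below 2. Therefore the treewidth is 2.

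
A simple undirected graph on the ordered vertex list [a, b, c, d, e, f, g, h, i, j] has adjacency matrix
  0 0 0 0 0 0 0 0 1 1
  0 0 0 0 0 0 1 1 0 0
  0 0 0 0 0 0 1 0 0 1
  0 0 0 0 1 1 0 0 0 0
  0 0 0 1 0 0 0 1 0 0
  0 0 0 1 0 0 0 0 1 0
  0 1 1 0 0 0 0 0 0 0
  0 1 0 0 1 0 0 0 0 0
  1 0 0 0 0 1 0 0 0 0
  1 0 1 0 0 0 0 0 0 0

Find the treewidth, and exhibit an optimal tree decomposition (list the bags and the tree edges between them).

The largest bag has 3 vertices, giving width 2; this decomposition certifies tw(G) ≤ 2. The edges a–i–f–d–e–h–b–g–c–j–a form a cycle, so G is not a tree and its treewidth is at least 2. Hence tw(G) = 2 exactly.

Treewidth 2.
One optimal decomposition is:
Bags: B1 = {a, f, i}  B2 = {a, d, f}  B3 = {a, d, e}  B4 = {a, e, h}  B5 = {a, b, h}  B6 = {a, b, g}  B7 = {a, c, g}  B8 = {a, c, j}
Tree: B1–B2, B2–B3, B3–B4, B4–B5, B5–B6, B6–B7, B7–B8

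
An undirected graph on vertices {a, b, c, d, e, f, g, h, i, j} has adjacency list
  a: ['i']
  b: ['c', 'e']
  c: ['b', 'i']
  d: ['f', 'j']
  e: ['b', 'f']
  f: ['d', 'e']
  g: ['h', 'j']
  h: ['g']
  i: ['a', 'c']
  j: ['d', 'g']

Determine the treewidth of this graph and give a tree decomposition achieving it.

The largest bag has 2 vertices, giving width 1; this decomposition certifies tw(G) ≤ 1. Since G has at least one edge (e.g. a–i), it is not an edgeless graph, so tw(G) ≥ 1. Therefore the treewidth is 1.

Treewidth 1.
Bags: B1 = {a, i}  B2 = {c, i}  B3 = {b, c}  B4 = {b, e}  B5 = {e, f}  B6 = {d, f}  B7 = {d, j}  B8 = {g, j}  B9 = {g, h}
Tree: B1–B2, B2–B3, B3–B4, B4–B5, B5–B6, B6–B7, B7–B8, B8–B9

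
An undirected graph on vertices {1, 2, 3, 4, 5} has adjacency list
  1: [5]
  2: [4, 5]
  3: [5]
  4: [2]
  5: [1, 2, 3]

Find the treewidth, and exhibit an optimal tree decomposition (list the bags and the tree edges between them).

The largest bag has 2 vertices, giving width 1; this decomposition certifies tw(G) ≤ 1. G has an edge, so its treewidth is at least 1. Hence tw(G) = 1 exactly.

Treewidth 1.
Bags: B1 = {3, 5}  B2 = {2, 5}  B3 = {2, 4}  B4 = {1, 5}
Tree: B1–B2, B2–B3, B2–B4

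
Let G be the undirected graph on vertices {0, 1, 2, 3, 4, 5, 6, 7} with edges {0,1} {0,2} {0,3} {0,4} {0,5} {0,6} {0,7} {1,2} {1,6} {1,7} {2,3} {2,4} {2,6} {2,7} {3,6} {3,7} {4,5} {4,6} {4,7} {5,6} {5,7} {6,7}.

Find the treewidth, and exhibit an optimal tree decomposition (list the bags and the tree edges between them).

Every bag has size at most 5, so the width is 5 − 1 = 4 and tw(G) ≤ 4. Conversely, {0, 1, 2, 6, 7} is a clique of size 5, and the vertices of any clique must share a bag in every tree decomposition; so some bag has ≥ 5 vertices and tw(G) ≥ 4. The upper and lower bounds meet at 4, so that is the treewidth.

Treewidth 4.
One such decomposition:
Bags: B1 = {0, 2, 4, 6, 7}  B2 = {0, 1, 2, 6, 7}  B3 = {0, 4, 5, 6, 7}  B4 = {0, 2, 3, 6, 7}
Tree: B1–B2, B1–B3, B2–B4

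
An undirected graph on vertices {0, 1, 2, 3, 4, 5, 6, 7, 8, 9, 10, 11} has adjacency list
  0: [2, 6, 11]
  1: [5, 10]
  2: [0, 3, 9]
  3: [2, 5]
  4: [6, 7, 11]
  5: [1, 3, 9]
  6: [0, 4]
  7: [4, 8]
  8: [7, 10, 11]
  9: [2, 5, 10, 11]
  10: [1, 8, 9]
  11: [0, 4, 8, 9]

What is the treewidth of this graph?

3

A width-3 tree decomposition is:
Bags: B1 = {1, 2, 3, 5}  B2 = {1, 2, 5, 9}  B3 = {1, 2, 9, 10}  B4 = {0, 2, 9, 10}  B5 = {0, 9, 10, 11}  B6 = {0, 8, 10, 11}  B7 = {0, 6, 8, 11}  B8 = {4, 6, 8, 11}  B9 = {4, 6, 7, 8}
Tree: B1–B2, B2–B3, B3–B4, B4–B5, B5–B6, B6–B7, B7–B8, B8–B9
The largest bag has 4 vertices, giving width 3; this decomposition certifies tw(G) ≤ 3. For the lower bound: the 4 vertex sets {1,3,5}, {2}, {9}, {0,8,10,11} are disjoint, each induces a connected subgraph, and every pair is joined by at least one edge of G. Contracting each set to a single vertex therefore yields K_{4} as a minor, and since treewidth is minor-monotone, tw(G) ≥ tw(K_{4}) = 3. Combining the bounds, tw(G) = 3.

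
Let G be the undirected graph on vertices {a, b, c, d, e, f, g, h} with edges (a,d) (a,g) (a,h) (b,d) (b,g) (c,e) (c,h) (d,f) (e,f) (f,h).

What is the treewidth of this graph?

A width-2 tree decomposition is:
Bags: B1 = {c, e, f}  B2 = {c, f, h}  B3 = {d, f, h}  B4 = {a, d, h}  B5 = {a, b, d}  B6 = {a, b, g}
Tree: B1–B2, B2–B3, B3–B4, B4–B5, B5–B6
The largest bag has 3 vertices, giving width 2; this decomposition certifies tw(G) ≤ 2. The edges e–c–h–f–e form a cycle, so G is not a tree and its treewidth is at least 2. Therefore the treewidth is 2.

2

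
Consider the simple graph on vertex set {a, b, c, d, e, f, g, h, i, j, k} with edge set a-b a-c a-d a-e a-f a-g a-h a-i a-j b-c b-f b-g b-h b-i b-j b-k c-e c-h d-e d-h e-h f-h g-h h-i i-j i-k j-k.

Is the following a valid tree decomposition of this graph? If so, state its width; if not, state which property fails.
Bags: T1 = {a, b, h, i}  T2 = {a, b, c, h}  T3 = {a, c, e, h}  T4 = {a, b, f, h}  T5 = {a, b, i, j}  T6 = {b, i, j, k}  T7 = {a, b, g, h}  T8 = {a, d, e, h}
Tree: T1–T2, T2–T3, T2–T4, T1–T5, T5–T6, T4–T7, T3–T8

Yes; width 3.

Checking the three conditions: (i) the bags cover all of {a, b, c, d, e, f, g, h, i, j, k}; (ii) for each edge, some bag contains both endpoints; (iii) the bags containing any fixed vertex form a subtree. All hold, so the decomposition is valid with width 4 − 1 = 3.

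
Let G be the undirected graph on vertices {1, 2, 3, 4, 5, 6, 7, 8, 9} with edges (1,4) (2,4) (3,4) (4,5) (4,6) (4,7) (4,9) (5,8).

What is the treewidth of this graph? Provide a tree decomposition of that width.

Treewidth 1.
One such decomposition:
Bags: B1 = {4, 7}  B2 = {4, 5}  B3 = {4, 9}  B4 = {3, 4}  B5 = {5, 8}  B6 = {2, 4}  B7 = {4, 6}  B8 = {1, 4}
Tree: B1–B2, B1–B3, B1–B4, B2–B5, B1–B6, B4–B7, B3–B8

Every bag has size at most 2, so the width is 2 − 1 = 1 and tw(G) ≤ 1. Any graph with an edge has treewidth ≥ 1, and G has the edge 4–7. Hence tw(G) = 1 exactly.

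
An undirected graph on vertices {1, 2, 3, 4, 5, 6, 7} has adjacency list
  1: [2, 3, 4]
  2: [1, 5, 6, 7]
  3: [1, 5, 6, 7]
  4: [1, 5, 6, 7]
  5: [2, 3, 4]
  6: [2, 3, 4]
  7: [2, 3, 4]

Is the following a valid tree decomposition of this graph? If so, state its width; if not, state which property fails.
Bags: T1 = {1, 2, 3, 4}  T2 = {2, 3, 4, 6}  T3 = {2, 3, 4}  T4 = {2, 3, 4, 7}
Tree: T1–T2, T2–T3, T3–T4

A tree decomposition must satisfy three properties: every vertex lies in some bag; for every edge, both endpoints lie together in some bag; and for every vertex, the bags containing it form a connected subtree. Here vertex 5 appears in no bag, so the decomposition is invalid.

No — vertex 5 appears in no bag.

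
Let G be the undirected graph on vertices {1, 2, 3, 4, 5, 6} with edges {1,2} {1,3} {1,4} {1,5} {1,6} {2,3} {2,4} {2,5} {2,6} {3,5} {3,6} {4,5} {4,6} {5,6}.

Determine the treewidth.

A width-4 tree decomposition is:
Bags: B1 = {1, 2, 4, 5, 6}  B2 = {1, 2, 3, 5, 6}
Tree: B1–B2
Each bag holds 5 vertices, so the decomposition has width 4, which upper-bounds the treewidth. Conversely, {1, 2, 3, 5, 6} is a clique of size 5, and the vertices of any clique must share a bag in every tree decomposition; so some bag has ≥ 5 vertices and tw(G) ≥ 4. The upper and lower bounds meet at 4, so that is the treewidth.

4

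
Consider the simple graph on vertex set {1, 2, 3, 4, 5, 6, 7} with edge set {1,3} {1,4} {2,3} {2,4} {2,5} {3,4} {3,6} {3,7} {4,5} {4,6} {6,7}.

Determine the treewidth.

2

A width-2 tree decomposition is:
Bags: B1 = {2, 4, 5}  B2 = {2, 3, 4}  B3 = {3, 4, 6}  B4 = {3, 6, 7}  B5 = {1, 3, 4}
Tree: B1–B2, B2–B3, B3–B4, B2–B5
Each bag holds 3 vertices, so the decomposition has width 2, which upper-bounds the treewidth. On the other hand G contains the 3-clique {1, 3, 4}. A clique must lie in a single bag of any decomposition, so no decomposition can have width below 2. Hence tw(G) = 2 exactly.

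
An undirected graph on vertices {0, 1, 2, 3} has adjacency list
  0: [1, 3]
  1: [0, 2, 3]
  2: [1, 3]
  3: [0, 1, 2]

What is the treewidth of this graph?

2

A width-2 tree decomposition is:
Bags: B1 = {1, 2, 3}  B2 = {0, 1, 3}
Tree: B1–B2
Each bag holds 3 vertices, so the decomposition has width 2, which upper-bounds the treewidth. For the lower bound, the 3 vertices {0, 1, 3} are pairwise adjacent, and any tree decomposition puts a clique entirely inside one bag — forcing width ≥ 2. Combining the bounds, tw(G) = 2.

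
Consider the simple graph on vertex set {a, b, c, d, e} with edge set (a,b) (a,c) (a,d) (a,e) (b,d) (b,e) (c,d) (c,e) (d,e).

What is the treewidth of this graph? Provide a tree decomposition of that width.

Treewidth 3.
One optimal decomposition is:
Bags: B1 = {a, b, d, e}  B2 = {a, c, d, e}
Tree: B1–B2

Every bag has size at most 4, so the width is 4 − 1 = 3 and tw(G) ≤ 3. Conversely, {a, c, d, e} is a clique of size 4, and the vertices of any clique must share a bag in every tree decomposition; so some bag has ≥ 4 vertices and tw(G) ≥ 3. Hence tw(G) = 3 exactly.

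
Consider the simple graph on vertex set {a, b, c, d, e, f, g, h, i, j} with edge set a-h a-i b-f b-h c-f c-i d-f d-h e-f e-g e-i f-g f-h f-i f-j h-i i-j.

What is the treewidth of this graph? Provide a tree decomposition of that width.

Treewidth 2.
Bags: B1 = {a, h, i}  B2 = {f, h, i}  B3 = {d, f, h}  B4 = {e, f, i}  B5 = {e, f, g}  B6 = {c, f, i}  B7 = {f, i, j}  B8 = {b, f, h}
Tree: B1–B2, B2–B3, B2–B4, B4–B5, B2–B6, B4–B7, B2–B8

The largest bag has 3 vertices, giving width 2; this decomposition certifies tw(G) ≤ 2. Conversely, {a, h, i} is a clique of size 3, and the vertices of any clique must share a bag in every tree decomposition; so some bag has ≥ 3 vertices and tw(G) ≥ 2. The upper and lower bounds meet at 2, so that is the treewidth.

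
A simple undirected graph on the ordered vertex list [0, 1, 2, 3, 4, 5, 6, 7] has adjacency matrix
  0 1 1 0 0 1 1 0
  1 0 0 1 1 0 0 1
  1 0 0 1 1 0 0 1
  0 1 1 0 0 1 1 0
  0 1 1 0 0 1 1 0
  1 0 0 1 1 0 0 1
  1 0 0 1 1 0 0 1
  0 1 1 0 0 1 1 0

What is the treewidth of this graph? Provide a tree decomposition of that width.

Treewidth 4.
One such decomposition:
Bags: B1 = {1, 2, 3, 5, 6}  B2 = {1, 2, 4, 5, 6}  B3 = {1, 2, 5, 6, 7}  B4 = {0, 1, 2, 5, 6}
Tree: B1–B2, B2–B3, B3–B4

The largest bag has 5 vertices, giving width 4; this decomposition certifies tw(G) ≤ 4. For the lower bound: the 5 vertex sets {2,3}, {4,6}, {5,7}, {1}, {0} are disjoint, each induces a connected subgraph, and every pair is joined by at least one edge of G. Contracting each set to a single vertex therefore yields K_{5} as a minor, and since treewidth is minor-monotone, tw(G) ≥ tw(K_{5}) = 4. Combining the bounds, tw(G) = 4.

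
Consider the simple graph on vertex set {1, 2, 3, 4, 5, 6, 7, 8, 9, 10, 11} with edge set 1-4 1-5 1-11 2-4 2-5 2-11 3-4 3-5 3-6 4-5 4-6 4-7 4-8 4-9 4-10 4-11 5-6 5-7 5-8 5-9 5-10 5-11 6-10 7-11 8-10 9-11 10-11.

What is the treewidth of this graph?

3

A width-3 tree decomposition is:
Bags: B1 = {4, 5, 7, 11}  B2 = {4, 5, 10, 11}  B3 = {2, 4, 5, 11}  B4 = {4, 5, 6, 10}  B5 = {4, 5, 9, 11}  B6 = {4, 5, 8, 10}  B7 = {3, 4, 5, 6}  B8 = {1, 4, 5, 11}
Tree: B1–B2, B2–B3, B2–B4, B1–B5, B2–B6, B4–B7, B2–B8
The largest bag has 4 vertices, giving width 3; this decomposition certifies tw(G) ≤ 3. Conversely, {4, 5, 8, 10} is a clique of size 4, and the vertices of any clique must share a bag in every tree decomposition; so some bag has ≥ 4 vertices and tw(G) ≥ 3. Therefore the treewidth is 3.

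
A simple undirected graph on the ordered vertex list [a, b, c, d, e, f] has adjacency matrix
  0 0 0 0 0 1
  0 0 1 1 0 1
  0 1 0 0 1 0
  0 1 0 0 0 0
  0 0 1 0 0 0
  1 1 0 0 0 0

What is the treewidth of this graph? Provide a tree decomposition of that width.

Treewidth 1.
Bags: B1 = {b, f}  B2 = {b, c}  B3 = {a, f}  B4 = {c, e}  B5 = {b, d}
Tree: B1–B2, B1–B3, B2–B4, B1–B5

Each bag holds 2 vertices, so the decomposition has width 1, which upper-bounds the treewidth. G has an edge, so its treewidth is at least 1. Therefore the treewidth is 1.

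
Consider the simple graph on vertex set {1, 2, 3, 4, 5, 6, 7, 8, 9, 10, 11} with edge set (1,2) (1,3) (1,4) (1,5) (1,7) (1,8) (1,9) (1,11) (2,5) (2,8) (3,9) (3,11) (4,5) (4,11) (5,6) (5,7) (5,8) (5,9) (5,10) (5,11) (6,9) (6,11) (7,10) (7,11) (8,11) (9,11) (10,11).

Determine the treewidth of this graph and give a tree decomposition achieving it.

The largest bag has 4 vertices, giving width 3; this decomposition certifies tw(G) ≤ 3. Conversely, {1, 3, 9, 11} is a clique of size 4, and the vertices of any clique must share a bag in every tree decomposition; so some bag has ≥ 4 vertices and tw(G) ≥ 3. Combining the bounds, tw(G) = 3.

Treewidth 3.
One such decomposition:
Bags: B1 = {1, 5, 7, 11}  B2 = {5, 7, 10, 11}  B3 = {1, 5, 8, 11}  B4 = {1, 2, 5, 8}  B5 = {1, 5, 9, 11}  B6 = {1, 3, 9, 11}  B7 = {5, 6, 9, 11}  B8 = {1, 4, 5, 11}
Tree: B1–B2, B1–B3, B3–B4, B3–B5, B5–B6, B5–B7, B5–B8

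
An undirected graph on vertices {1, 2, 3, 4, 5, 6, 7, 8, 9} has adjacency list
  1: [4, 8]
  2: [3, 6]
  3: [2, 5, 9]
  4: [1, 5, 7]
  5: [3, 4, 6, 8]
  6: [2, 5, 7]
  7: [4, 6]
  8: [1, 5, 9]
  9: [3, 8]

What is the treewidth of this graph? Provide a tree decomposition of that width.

Every bag has size at most 4, so the width is 4 − 1 = 3 and tw(G) ≤ 3. For the lower bound: the 4 vertex sets {2,6,7}, {3}, {5}, {1,4,8,9} are disjoint, each induces a connected subgraph, and every pair is joined by at least one edge of G. Contracting each set to a single vertex therefore yields K_{4} as a minor, and since treewidth is minor-monotone, tw(G) ≥ tw(K_{4}) = 3. Hence tw(G) = 3 exactly.

Treewidth 3.
One optimal decomposition is:
Bags: B1 = {2, 3, 6, 7}  B2 = {3, 5, 6, 7}  B3 = {3, 4, 5, 7}  B4 = {3, 4, 5, 9}  B5 = {4, 5, 8, 9}  B6 = {1, 4, 8, 9}
Tree: B1–B2, B2–B3, B3–B4, B4–B5, B5–B6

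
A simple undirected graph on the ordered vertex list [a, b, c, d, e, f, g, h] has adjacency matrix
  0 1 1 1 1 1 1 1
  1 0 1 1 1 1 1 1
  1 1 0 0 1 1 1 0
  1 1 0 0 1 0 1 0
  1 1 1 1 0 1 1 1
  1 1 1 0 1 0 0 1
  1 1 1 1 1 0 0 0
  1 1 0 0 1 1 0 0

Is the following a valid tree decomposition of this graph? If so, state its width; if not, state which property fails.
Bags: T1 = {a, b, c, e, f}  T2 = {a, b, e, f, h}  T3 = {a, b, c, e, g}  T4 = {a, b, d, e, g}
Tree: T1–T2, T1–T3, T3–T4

Checking the three conditions: (i) the bags cover all of {a, b, c, d, e, f, g, h}; (ii) for each edge, some bag contains both endpoints; (iii) the bags containing any fixed vertex form a subtree. All hold, so the decomposition is valid with width 5 − 1 = 4.

Yes; width 4.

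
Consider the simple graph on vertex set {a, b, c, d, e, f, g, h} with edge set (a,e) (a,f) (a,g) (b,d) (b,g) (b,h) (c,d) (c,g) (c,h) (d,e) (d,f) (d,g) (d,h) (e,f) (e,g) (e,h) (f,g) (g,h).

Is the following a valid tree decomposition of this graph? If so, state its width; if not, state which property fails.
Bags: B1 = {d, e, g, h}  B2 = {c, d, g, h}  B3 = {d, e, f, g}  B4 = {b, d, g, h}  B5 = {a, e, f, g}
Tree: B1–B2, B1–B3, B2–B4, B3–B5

Yes; width 3.

Checking the three conditions: (i) the bags cover all of {a, b, c, d, e, f, g, h}; (ii) for each edge, some bag contains both endpoints; (iii) the bags containing any fixed vertex form a subtree. All hold, so the decomposition is valid with width 4 − 1 = 3.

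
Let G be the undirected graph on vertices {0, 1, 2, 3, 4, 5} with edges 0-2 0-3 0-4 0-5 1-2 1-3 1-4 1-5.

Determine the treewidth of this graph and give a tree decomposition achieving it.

Each bag holds 3 vertices, so the decomposition has width 2, which upper-bounds the treewidth. Since 1–2–0–4–1 is a cycle in G, G is not acyclic. Forests are exactly the graphs of treewidth ≤ 1, so tw(G) ≥ 2. Combining the bounds, tw(G) = 2.

Treewidth 2.
One such decomposition:
Bags: B1 = {0, 1, 2}  B2 = {0, 1, 4}  B3 = {0, 1, 5}  B4 = {0, 1, 3}
Tree: B1–B2, B2–B3, B3–B4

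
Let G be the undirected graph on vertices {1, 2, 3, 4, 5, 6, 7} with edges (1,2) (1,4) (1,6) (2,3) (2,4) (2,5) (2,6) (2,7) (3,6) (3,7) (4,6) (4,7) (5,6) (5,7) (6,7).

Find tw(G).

A width-3 tree decomposition is:
Bags: B1 = {2, 4, 6, 7}  B2 = {2, 3, 6, 7}  B3 = {2, 5, 6, 7}  B4 = {1, 2, 4, 6}
Tree: B1–B2, B2–B3, B1–B4
Every bag has size at most 4, so the width is 4 − 1 = 3 and tw(G) ≤ 3. On the other hand G contains the 4-clique {1, 2, 4, 6}. A clique must lie in a single bag of any decomposition, so no decomposition can have width below 3. Therefore the treewidth is 3.

3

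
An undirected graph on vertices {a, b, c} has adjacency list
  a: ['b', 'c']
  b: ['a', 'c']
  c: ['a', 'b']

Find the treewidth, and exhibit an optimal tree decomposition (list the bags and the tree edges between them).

A single bag containing all 3 vertices is trivially a valid decomposition of width 2. On the other hand G contains the 3-clique {a, b, c}. A clique must lie in a single bag of any decomposition, so no decomposition can have width below 2. Combining the bounds, tw(G) = 2.

Treewidth 2.
Bags: B1 = {a, b, c}
Tree: (single bag)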